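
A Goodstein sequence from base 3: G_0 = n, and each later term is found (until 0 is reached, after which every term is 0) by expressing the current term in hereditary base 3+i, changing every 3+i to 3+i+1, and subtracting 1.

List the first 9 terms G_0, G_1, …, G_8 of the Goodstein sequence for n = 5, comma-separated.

G_0=5  [base 3] 3 + 2  →[3↦4]→  4 + 2 = 6  −1 ⇒ G_1=5
G_1=5  [base 4] 4 + 1  →[4↦5]→  5 + 1 = 6  −1 ⇒ G_2=5
G_2=5  [base 5] 5  →[5↦6]→  6 = 6  −1 ⇒ G_3=5
G_3=5  [base 6] 5  →[6↦7]→  5 = 5  −1 ⇒ G_4=4
G_4=4  [base 7] 4  →[7↦8]→  4 = 4  −1 ⇒ G_5=3
G_5=3  [base 8] 3  →[8↦9]→  3 = 3  −1 ⇒ G_6=2
G_6=2  [base 9] 2  →[9↦10]→  2 = 2  −1 ⇒ G_7=1
G_7=1  [base 10] 1  →[10↦11]→  1 = 1  −1 ⇒ G_8=0

5, 5, 5, 5, 4, 3, 2, 1, 0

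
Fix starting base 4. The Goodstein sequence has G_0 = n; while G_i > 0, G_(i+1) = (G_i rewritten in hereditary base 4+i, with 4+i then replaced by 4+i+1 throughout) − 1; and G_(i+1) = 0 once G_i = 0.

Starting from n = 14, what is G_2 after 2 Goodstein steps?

18

(0) 14|_4 = 3·4 + 2 ↦ 3·5 + 2|_5 = 17 ⇒ 16
(1) 16|_5 = 3·5 + 1 ↦ 3·6 + 1|_6 = 19 ⇒ 18
(2) 18|_6 = 3·6 ↦ 3·7|_7 = 21 ⇒ 20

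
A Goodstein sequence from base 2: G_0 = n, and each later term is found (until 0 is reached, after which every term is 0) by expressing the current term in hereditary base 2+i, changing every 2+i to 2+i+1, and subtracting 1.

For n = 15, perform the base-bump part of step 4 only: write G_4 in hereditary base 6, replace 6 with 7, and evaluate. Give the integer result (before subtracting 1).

6588345

step 0: 15 = 2^(2 + 1) + 2^2 + 2 + 1; sub 3 for 2: 3^(3 + 1) + 3^3 + 3 + 1; = 112; G_1 = 112−1 = 111
step 1: 111 = 3^(3 + 1) + 3^3 + 3; sub 4 for 3: 4^(4 + 1) + 4^4 + 4; = 1284; G_2 = 1284−1 = 1283
step 2: 1283 = 4^(4 + 1) + 4^4 + 3; sub 5 for 4: 5^(5 + 1) + 5^5 + 3; = 18753; G_3 = 18753−1 = 18752
step 3: 18752 = 5^(5 + 1) + 5^5 + 2; sub 6 for 5: 6^(6 + 1) + 6^6 + 2; = 326594; G_4 = 326594−1 = 326593
step 4: 326593 = 6^(6 + 1) + 6^6 + 1; sub 7 for 6: 7^(7 + 1) + 7^7 + 1; = 6588345; G_5 = 6588345−1 = 6588344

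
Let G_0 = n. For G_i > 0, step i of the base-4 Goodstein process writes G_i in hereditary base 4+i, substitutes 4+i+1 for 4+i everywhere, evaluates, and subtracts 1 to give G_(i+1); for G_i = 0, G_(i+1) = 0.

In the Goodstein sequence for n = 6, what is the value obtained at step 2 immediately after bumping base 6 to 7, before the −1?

7

G_0=6  [base 4] 4 + 2  →[4↦5]→  5 + 2 = 7  −1 ⇒ G_1=6
G_1=6  [base 5] 5 + 1  →[5↦6]→  6 + 1 = 7  −1 ⇒ G_2=6
G_2=6  [base 6] 6  →[6↦7]→  7 = 7  −1 ⇒ G_3=6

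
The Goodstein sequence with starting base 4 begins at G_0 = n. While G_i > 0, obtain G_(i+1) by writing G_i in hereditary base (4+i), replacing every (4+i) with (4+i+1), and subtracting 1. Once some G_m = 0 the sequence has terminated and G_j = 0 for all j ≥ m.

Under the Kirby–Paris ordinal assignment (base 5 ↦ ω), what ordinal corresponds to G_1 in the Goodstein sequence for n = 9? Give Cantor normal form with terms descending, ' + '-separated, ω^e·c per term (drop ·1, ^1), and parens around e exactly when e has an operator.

ω·2

9 —HB4→ 2·4 + 1 —bump→ 2·5 + 1 = 11 —(−1)→ 10
10 —HB5→ 2·5 —bump→ 2·6 = 12 —(−1)→ 11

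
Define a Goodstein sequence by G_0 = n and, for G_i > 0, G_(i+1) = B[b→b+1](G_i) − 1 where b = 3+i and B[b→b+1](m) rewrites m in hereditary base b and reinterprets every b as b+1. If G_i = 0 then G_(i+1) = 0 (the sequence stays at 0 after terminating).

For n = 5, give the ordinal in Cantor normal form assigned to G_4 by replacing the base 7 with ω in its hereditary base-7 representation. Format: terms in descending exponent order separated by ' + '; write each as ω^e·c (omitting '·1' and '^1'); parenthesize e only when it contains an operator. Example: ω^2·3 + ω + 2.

G_0=5  [base 3] 3 + 2  →[3↦4]→  4 + 2 = 6  −1 ⇒ G_1=5
G_1=5  [base 4] 4 + 1  →[4↦5]→  5 + 1 = 6  −1 ⇒ G_2=5
G_2=5  [base 5] 5  →[5↦6]→  6 = 6  −1 ⇒ G_3=5
G_3=5  [base 6] 5  →[6↦7]→  5 = 5  −1 ⇒ G_4=4
G_4=4  [base 7] 4  →[7↦8]→  4 = 4  −1 ⇒ G_5=3

4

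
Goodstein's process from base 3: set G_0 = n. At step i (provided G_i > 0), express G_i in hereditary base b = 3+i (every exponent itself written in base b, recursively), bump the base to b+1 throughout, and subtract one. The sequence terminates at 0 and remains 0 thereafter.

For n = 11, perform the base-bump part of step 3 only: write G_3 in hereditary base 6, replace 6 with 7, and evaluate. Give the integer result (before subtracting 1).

G_0=11  [base 3] 3^2 + 2  →[3↦4]→  4^2 + 2 = 18  −1 ⇒ G_1=17
G_1=17  [base 4] 4^2 + 1  →[4↦5]→  5^2 + 1 = 26  −1 ⇒ G_2=25
G_2=25  [base 5] 5^2  →[5↦6]→  6^2 = 36  −1 ⇒ G_3=35
G_3=35  [base 6] 5·6 + 5  →[6↦7]→  5·7 + 5 = 40  −1 ⇒ G_4=39

40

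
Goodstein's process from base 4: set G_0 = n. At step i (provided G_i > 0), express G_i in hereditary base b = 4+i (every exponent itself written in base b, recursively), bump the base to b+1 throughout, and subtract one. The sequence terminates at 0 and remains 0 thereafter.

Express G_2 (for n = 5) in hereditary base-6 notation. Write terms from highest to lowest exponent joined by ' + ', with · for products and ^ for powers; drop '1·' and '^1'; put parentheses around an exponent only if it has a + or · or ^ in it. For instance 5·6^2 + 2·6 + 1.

5 —HB4→ 4 + 1 —bump→ 5 + 1 = 6 —(−1)→ 5
5 —HB5→ 5 —bump→ 6 = 6 —(−1)→ 5
5 —HB6→ 5 —bump→ 5 = 5 —(−1)→ 4

5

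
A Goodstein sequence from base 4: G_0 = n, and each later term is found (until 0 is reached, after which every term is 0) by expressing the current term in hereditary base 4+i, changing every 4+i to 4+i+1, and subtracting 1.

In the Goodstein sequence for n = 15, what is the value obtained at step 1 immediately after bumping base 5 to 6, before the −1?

20

step 0: 15 = 3·4 + 3; sub 5 for 4: 3·5 + 3; = 18; G_1 = 18−1 = 17
step 1: 17 = 3·5 + 2; sub 6 for 5: 3·6 + 2; = 20; G_2 = 20−1 = 19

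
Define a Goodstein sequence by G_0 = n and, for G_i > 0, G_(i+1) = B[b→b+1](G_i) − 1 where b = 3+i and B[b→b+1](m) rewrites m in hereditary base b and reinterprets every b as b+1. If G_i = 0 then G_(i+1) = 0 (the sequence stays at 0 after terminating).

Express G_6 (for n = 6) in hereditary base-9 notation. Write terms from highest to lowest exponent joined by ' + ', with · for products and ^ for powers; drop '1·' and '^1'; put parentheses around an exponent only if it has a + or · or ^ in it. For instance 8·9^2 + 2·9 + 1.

6

G_0 = 6. HB_3(6) = 2·3. Bump = 8. G_1 = 7.
G_1 = 7. HB_4(7) = 4 + 3. Bump = 8. G_2 = 7.
G_2 = 7. HB_5(7) = 5 + 2. Bump = 8. G_3 = 7.
G_3 = 7. HB_6(7) = 6 + 1. Bump = 8. G_4 = 7.
G_4 = 7. HB_7(7) = 7. Bump = 8. G_5 = 7.
G_5 = 7. HB_8(7) = 7. Bump = 7. G_6 = 6.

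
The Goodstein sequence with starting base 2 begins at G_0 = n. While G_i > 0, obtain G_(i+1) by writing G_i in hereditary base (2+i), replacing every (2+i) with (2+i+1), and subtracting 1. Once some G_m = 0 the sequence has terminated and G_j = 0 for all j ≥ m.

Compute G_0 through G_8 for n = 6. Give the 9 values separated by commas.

G_0 = 6. HB_2(6) = 2^2 + 2. Bump = 30. G_1 = 29.
G_1 = 29. HB_3(29) = 3^3 + 2. Bump = 258. G_2 = 257.
G_2 = 257. HB_4(257) = 4^4 + 1. Bump = 3126. G_3 = 3125.
G_3 = 3125. HB_5(3125) = 5^5. Bump = 46656. G_4 = 46655.
G_4 = 46655. HB_6(46655) = 5·6^5 + 5·6^4 + 5·6^3 + 5·6^2 + 5·6 + 5. Bump = 98040. G_5 = 98039.
G_5 = 98039. HB_7(98039) = 5·7^5 + 5·7^4 + 5·7^3 + 5·7^2 + 5·7 + 4. Bump = 187244. G_6 = 187243.
G_6 = 187243. HB_8(187243) = 5·8^5 + 5·8^4 + 5·8^3 + 5·8^2 + 5·8 + 3. Bump = 332148. G_7 = 332147.
G_7 = 332147. HB_9(332147) = 5·9^5 + 5·9^4 + 5·9^3 + 5·9^2 + 5·9 + 2. Bump = 555552. G_8 = 555551.

6, 29, 257, 3125, 46655, 98039, 187243, 332147, 555551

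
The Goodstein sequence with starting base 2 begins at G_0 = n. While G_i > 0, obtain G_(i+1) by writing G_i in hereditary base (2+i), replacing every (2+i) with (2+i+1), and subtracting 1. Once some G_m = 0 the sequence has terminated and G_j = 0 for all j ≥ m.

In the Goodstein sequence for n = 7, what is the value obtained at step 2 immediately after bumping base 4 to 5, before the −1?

[0] 7 ≡ 2^2 + 2 + 1 (base 2). Lift 3: 31. −1: 30.
[1] 30 ≡ 3^3 + 3 (base 3). Lift 4: 260. −1: 259.

3128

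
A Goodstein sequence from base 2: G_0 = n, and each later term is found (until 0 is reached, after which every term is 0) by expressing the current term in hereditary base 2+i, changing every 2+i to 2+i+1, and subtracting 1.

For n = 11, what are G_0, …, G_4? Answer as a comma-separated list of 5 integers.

11, 84, 1027, 15627, 279937

step 0: 11 = 2^(2 + 1) + 2 + 1; sub 3 for 2: 3^(3 + 1) + 3 + 1; = 85; G_1 = 85−1 = 84
step 1: 84 = 3^(3 + 1) + 3; sub 4 for 3: 4^(4 + 1) + 4; = 1028; G_2 = 1028−1 = 1027
step 2: 1027 = 4^(4 + 1) + 3; sub 5 for 4: 5^(5 + 1) + 3; = 15628; G_3 = 15628−1 = 15627
step 3: 15627 = 5^(5 + 1) + 2; sub 6 for 5: 6^(6 + 1) + 2; = 279938; G_4 = 279938−1 = 279937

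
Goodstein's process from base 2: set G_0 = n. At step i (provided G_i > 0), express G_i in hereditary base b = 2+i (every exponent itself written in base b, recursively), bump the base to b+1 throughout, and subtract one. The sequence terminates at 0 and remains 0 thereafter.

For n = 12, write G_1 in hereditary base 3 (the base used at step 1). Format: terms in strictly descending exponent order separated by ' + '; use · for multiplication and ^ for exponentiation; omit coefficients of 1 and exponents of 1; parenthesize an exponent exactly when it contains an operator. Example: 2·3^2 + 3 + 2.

3^(3 + 1) + 2·3^2 + 2·3 + 2

12 —HB2→ 2^(2 + 1) + 2^2 —bump→ 3^(3 + 1) + 3^3 = 108 —(−1)→ 107
107 —HB3→ 3^(3 + 1) + 2·3^2 + 2·3 + 2 —bump→ 4^(4 + 1) + 2·4^2 + 2·4 + 2 = 1066 —(−1)→ 1065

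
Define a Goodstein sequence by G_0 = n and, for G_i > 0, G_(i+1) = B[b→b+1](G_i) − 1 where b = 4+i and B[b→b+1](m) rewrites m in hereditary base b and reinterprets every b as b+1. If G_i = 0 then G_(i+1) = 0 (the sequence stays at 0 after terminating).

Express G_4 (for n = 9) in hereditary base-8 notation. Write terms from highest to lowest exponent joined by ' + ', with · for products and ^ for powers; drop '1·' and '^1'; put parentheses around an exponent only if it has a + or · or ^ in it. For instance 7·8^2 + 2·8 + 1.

8 + 3

9 —HB4→ 2·4 + 1 —bump→ 2·5 + 1 = 11 —(−1)→ 10
10 —HB5→ 2·5 —bump→ 2·6 = 12 —(−1)→ 11
11 —HB6→ 6 + 5 —bump→ 7 + 5 = 12 —(−1)→ 11
11 —HB7→ 7 + 4 —bump→ 8 + 4 = 12 —(−1)→ 11
11 —HB8→ 8 + 3 —bump→ 9 + 3 = 12 —(−1)→ 11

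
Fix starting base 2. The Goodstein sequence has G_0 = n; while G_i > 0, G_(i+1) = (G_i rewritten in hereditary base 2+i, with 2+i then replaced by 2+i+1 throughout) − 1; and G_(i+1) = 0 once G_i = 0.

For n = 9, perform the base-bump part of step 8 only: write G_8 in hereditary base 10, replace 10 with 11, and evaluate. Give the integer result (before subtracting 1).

855935016216

step 0: 9 = 2^(2 + 1) + 1; sub 3 for 2: 3^(3 + 1) + 1; = 82; G_1 = 82−1 = 81
step 1: 81 = 3^(3 + 1); sub 4 for 3: 4^(4 + 1); = 1024; G_2 = 1024−1 = 1023
step 2: 1023 = 3·4^4 + 3·4^3 + 3·4^2 + 3·4 + 3; sub 5 for 4: 3·5^5 + 3·5^3 + 3·5^2 + 3·5 + 3; = 9843; G_3 = 9843−1 = 9842
step 3: 9842 = 3·5^5 + 3·5^3 + 3·5^2 + 3·5 + 2; sub 6 for 5: 3·6^6 + 3·6^3 + 3·6^2 + 3·6 + 2; = 140744; G_4 = 140744−1 = 140743
step 4: 140743 = 3·6^6 + 3·6^3 + 3·6^2 + 3·6 + 1; sub 7 for 6: 3·7^7 + 3·7^3 + 3·7^2 + 3·7 + 1; = 2471827; G_5 = 2471827−1 = 2471826
step 5: 2471826 = 3·7^7 + 3·7^3 + 3·7^2 + 3·7; sub 8 for 7: 3·8^8 + 3·8^3 + 3·8^2 + 3·8; = 50333400; G_6 = 50333400−1 = 50333399
step 6: 50333399 = 3·8^8 + 3·8^3 + 3·8^2 + 2·8 + 7; sub 9 for 8: 3·9^9 + 3·9^3 + 3·9^2 + 2·9 + 7; = 1162263922; G_7 = 1162263922−1 = 1162263921
step 7: 1162263921 = 3·9^9 + 3·9^3 + 3·9^2 + 2·9 + 6; sub 10 for 9: 3·10^10 + 3·10^3 + 3·10^2 + 2·10 + 6; = 30000003326; G_8 = 30000003326−1 = 30000003325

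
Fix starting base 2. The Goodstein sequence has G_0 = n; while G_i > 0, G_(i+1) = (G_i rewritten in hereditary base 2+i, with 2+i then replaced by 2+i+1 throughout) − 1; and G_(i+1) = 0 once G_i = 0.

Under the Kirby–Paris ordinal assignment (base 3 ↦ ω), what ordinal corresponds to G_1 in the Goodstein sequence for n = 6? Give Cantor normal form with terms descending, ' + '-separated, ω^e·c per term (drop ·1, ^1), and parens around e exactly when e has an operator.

G_0=6  [base 2] 2^2 + 2  →[2↦3]→  3^3 + 3 = 30  −1 ⇒ G_1=29
G_1=29  [base 3] 3^3 + 2  →[3↦4]→  4^4 + 2 = 258  −1 ⇒ G_2=257

ω^ω + 2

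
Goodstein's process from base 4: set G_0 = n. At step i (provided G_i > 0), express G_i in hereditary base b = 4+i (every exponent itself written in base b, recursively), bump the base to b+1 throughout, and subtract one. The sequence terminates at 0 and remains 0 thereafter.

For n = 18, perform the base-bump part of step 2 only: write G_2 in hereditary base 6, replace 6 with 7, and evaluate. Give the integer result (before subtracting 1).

base 4: 18 = 4^2 + 2; at 5: 5^2 + 2 = 27; next = 26
base 5: 26 = 5^2 + 1; at 6: 6^2 + 1 = 37; next = 36
base 6: 36 = 6^2; at 7: 7^2 = 49; next = 48

49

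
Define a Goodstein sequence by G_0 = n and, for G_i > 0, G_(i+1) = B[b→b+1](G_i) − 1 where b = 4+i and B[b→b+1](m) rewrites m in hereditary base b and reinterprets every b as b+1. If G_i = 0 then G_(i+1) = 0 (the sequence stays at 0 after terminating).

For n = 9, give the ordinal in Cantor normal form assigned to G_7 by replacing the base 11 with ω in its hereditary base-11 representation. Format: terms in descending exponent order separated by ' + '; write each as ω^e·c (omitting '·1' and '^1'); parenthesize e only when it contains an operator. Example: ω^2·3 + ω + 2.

ω

(0) 9|_4 = 2·4 + 1 ↦ 2·5 + 1|_5 = 11 ⇒ 10
(1) 10|_5 = 2·5 ↦ 2·6|_6 = 12 ⇒ 11
(2) 11|_6 = 6 + 5 ↦ 7 + 5|_7 = 12 ⇒ 11
(3) 11|_7 = 7 + 4 ↦ 8 + 4|_8 = 12 ⇒ 11
(4) 11|_8 = 8 + 3 ↦ 9 + 3|_9 = 12 ⇒ 11
(5) 11|_9 = 9 + 2 ↦ 10 + 2|_10 = 12 ⇒ 11
(6) 11|_10 = 10 + 1 ↦ 11 + 1|_11 = 12 ⇒ 11
(7) 11|_11 = 11 ↦ 12|_12 = 12 ⇒ 11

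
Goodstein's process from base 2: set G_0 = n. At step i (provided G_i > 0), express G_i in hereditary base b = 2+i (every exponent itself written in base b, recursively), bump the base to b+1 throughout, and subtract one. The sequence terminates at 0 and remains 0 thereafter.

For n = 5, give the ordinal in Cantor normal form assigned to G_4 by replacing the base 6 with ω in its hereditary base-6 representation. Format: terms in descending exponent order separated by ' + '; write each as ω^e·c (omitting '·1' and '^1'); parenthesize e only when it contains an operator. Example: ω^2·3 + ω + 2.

[0] 5 ≡ 2^2 + 1 (base 2). Lift 3: 28. −1: 27.
[1] 27 ≡ 3^3 (base 3). Lift 4: 256. −1: 255.
[2] 255 ≡ 3·4^3 + 3·4^2 + 3·4 + 3 (base 4). Lift 5: 468. −1: 467.
[3] 467 ≡ 3·5^3 + 3·5^2 + 3·5 + 2 (base 5). Lift 6: 776. −1: 775.
[4] 775 ≡ 3·6^3 + 3·6^2 + 3·6 + 1 (base 6). Lift 7: 1198. −1: 1197.

ω^3·3 + ω^2·3 + ω·3 + 1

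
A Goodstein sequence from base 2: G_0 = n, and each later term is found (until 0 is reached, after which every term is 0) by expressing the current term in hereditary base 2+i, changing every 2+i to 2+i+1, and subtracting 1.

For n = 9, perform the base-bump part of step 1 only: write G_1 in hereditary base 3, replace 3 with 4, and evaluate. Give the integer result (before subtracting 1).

(0) 9|_2 = 2^(2 + 1) + 1 ↦ 3^(3 + 1) + 1|_3 = 82 ⇒ 81
(1) 81|_3 = 3^(3 + 1) ↦ 4^(4 + 1)|_4 = 1024 ⇒ 1023

1024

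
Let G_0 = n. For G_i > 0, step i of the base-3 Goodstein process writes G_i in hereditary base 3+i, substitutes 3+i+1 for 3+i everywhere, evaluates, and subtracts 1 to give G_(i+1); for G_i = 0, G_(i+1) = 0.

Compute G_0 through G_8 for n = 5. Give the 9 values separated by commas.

step 0: 5 = 3 + 2; sub 4 for 3: 4 + 2; = 6; G_1 = 6−1 = 5
step 1: 5 = 4 + 1; sub 5 for 4: 5 + 1; = 6; G_2 = 6−1 = 5
step 2: 5 = 5; sub 6 for 5: 6; = 6; G_3 = 6−1 = 5
step 3: 5 = 5; sub 7 for 6: 5; = 5; G_4 = 5−1 = 4
step 4: 4 = 4; sub 8 for 7: 4; = 4; G_5 = 4−1 = 3
step 5: 3 = 3; sub 9 for 8: 3; = 3; G_6 = 3−1 = 2
step 6: 2 = 2; sub 10 for 9: 2; = 2; G_7 = 2−1 = 1
step 7: 1 = 1; sub 11 for 10: 1; = 1; G_8 = 1−1 = 0

5, 5, 5, 5, 4, 3, 2, 1, 0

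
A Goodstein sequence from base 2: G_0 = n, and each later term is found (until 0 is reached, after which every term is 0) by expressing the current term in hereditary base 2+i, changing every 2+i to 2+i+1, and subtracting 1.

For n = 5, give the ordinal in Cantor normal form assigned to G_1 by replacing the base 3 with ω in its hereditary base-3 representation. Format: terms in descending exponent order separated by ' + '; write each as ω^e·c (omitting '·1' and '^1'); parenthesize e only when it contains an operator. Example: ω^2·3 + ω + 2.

5 —HB2→ 2^2 + 1 —bump→ 3^3 + 1 = 28 —(−1)→ 27
27 —HB3→ 3^3 —bump→ 4^4 = 256 —(−1)→ 255

ω^ω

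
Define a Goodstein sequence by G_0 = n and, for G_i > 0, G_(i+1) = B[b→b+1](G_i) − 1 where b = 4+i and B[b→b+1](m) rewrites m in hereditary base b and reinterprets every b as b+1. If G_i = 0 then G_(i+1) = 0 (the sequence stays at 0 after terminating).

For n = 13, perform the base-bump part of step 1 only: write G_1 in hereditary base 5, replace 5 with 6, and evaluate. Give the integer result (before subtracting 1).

13 —HB4→ 3·4 + 1 —bump→ 3·5 + 1 = 16 —(−1)→ 15
15 —HB5→ 3·5 —bump→ 3·6 = 18 —(−1)→ 17

18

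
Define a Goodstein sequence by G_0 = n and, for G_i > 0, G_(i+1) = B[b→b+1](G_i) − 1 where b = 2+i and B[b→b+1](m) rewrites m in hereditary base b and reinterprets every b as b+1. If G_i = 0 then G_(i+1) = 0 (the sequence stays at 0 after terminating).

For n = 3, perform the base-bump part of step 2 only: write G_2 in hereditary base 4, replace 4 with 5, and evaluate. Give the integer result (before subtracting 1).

G_0=3  [base 2] 2 + 1  →[2↦3]→  3 + 1 = 4  −1 ⇒ G_1=3
G_1=3  [base 3] 3  →[3↦4]→  4 = 4  −1 ⇒ G_2=3
G_2=3  [base 4] 3  →[4↦5]→  3 = 3  −1 ⇒ G_3=2

3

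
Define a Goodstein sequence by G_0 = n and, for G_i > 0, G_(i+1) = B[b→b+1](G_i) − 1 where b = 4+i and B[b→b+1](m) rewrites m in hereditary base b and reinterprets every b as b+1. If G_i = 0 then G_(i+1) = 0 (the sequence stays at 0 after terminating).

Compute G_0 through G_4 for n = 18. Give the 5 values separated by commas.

18, 26, 36, 48, 53

(0) 18|_4 = 4^2 + 2 ↦ 5^2 + 2|_5 = 27 ⇒ 26
(1) 26|_5 = 5^2 + 1 ↦ 6^2 + 1|_6 = 37 ⇒ 36
(2) 36|_6 = 6^2 ↦ 7^2|_7 = 49 ⇒ 48
(3) 48|_7 = 6·7 + 6 ↦ 6·8 + 6|_8 = 54 ⇒ 53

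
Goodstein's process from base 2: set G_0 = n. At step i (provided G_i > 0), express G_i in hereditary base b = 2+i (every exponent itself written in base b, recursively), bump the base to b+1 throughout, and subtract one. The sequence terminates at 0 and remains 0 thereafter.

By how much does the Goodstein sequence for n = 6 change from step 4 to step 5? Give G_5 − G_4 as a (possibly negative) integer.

G_0 = 6. HB_2(6) = 2^2 + 2. Bump = 30. G_1 = 29.
G_1 = 29. HB_3(29) = 3^3 + 2. Bump = 258. G_2 = 257.
G_2 = 257. HB_4(257) = 4^4 + 1. Bump = 3126. G_3 = 3125.
G_3 = 3125. HB_5(3125) = 5^5. Bump = 46656. G_4 = 46655.
G_4 = 46655. HB_6(46655) = 5·6^5 + 5·6^4 + 5·6^3 + 5·6^2 + 5·6 + 5. Bump = 98040. G_5 = 98039.

51384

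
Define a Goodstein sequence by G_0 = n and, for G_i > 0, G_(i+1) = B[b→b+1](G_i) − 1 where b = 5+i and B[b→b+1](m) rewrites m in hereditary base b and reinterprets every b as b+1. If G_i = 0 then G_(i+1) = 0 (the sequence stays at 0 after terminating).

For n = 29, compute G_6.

step 0: 29 = 5^2 + 4; sub 6 for 5: 6^2 + 4; = 40; G_1 = 40−1 = 39
step 1: 39 = 6^2 + 3; sub 7 for 6: 7^2 + 3; = 52; G_2 = 52−1 = 51
step 2: 51 = 7^2 + 2; sub 8 for 7: 8^2 + 2; = 66; G_3 = 66−1 = 65
step 3: 65 = 8^2 + 1; sub 9 for 8: 9^2 + 1; = 82; G_4 = 82−1 = 81
step 4: 81 = 9^2; sub 10 for 9: 10^2; = 100; G_5 = 100−1 = 99
step 5: 99 = 9·10 + 9; sub 11 for 10: 9·11 + 9; = 108; G_6 = 108−1 = 107
step 6: 107 = 9·11 + 8; sub 12 for 11: 9·12 + 8; = 116; G_7 = 116−1 = 115

107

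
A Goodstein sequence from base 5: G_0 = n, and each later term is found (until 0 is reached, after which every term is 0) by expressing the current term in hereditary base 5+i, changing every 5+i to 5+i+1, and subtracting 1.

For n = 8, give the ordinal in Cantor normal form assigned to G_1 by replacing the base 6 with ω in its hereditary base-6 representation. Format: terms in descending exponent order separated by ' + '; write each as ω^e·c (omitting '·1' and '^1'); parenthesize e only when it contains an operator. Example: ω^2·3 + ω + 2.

8 —HB5→ 5 + 3 —bump→ 6 + 3 = 9 —(−1)→ 8
8 —HB6→ 6 + 2 —bump→ 7 + 2 = 9 —(−1)→ 8

ω + 2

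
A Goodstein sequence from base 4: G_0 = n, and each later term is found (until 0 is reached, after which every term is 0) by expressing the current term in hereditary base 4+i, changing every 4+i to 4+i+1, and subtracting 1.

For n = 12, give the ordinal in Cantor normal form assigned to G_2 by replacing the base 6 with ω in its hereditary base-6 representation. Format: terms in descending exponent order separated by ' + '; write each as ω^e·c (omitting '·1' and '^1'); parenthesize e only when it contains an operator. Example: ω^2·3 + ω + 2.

G_0=12  [base 4] 3·4  →[4↦5]→  3·5 = 15  −1 ⇒ G_1=14
G_1=14  [base 5] 2·5 + 4  →[5↦6]→  2·6 + 4 = 16  −1 ⇒ G_2=15

ω·2 + 3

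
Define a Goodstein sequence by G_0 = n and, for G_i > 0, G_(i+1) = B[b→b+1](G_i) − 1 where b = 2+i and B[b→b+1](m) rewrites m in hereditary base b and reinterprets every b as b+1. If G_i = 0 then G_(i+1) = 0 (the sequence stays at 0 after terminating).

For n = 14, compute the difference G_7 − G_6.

3352711577

[0] 14 ≡ 2^(2 + 1) + 2^2 + 2 (base 2). Lift 3: 111. −1: 110.
[1] 110 ≡ 3^(3 + 1) + 3^3 + 2 (base 3). Lift 4: 1282. −1: 1281.
[2] 1281 ≡ 4^(4 + 1) + 4^4 + 1 (base 4). Lift 5: 18751. −1: 18750.
[3] 18750 ≡ 5^(5 + 1) + 5^5 (base 5). Lift 6: 326592. −1: 326591.
[4] 326591 ≡ 6^(6 + 1) + 5·6^5 + 5·6^4 + 5·6^3 + 5·6^2 + 5·6 + 5 (base 6). Lift 7: 5862841. −1: 5862840.
[5] 5862840 ≡ 7^(7 + 1) + 5·7^5 + 5·7^4 + 5·7^3 + 5·7^2 + 5·7 + 4 (base 7). Lift 8: 134404972. −1: 134404971.
[6] 134404971 ≡ 8^(8 + 1) + 5·8^5 + 5·8^4 + 5·8^3 + 5·8^2 + 5·8 + 3 (base 8). Lift 9: 3487116549. −1: 3487116548.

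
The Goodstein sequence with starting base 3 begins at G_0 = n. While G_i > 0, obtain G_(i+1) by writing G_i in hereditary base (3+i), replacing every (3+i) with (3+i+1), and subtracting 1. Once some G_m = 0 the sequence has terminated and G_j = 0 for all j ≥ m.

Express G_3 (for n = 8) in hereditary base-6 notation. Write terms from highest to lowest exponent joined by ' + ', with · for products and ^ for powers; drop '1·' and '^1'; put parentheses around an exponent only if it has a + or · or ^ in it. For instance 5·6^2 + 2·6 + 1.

8 —HB3→ 2·3 + 2 —bump→ 2·4 + 2 = 10 —(−1)→ 9
9 —HB4→ 2·4 + 1 —bump→ 2·5 + 1 = 11 —(−1)→ 10
10 —HB5→ 2·5 —bump→ 2·6 = 12 —(−1)→ 11
11 —HB6→ 6 + 5 —bump→ 7 + 5 = 12 —(−1)→ 11

6 + 5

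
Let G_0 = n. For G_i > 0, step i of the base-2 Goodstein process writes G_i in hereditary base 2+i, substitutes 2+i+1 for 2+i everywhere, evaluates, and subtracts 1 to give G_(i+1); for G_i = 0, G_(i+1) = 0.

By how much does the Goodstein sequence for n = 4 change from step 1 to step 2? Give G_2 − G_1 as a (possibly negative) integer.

15

step 0: 4 = 2^2; sub 3 for 2: 3^3; = 27; G_1 = 27−1 = 26
step 1: 26 = 2·3^2 + 2·3 + 2; sub 4 for 3: 2·4^2 + 2·4 + 2; = 42; G_2 = 42−1 = 41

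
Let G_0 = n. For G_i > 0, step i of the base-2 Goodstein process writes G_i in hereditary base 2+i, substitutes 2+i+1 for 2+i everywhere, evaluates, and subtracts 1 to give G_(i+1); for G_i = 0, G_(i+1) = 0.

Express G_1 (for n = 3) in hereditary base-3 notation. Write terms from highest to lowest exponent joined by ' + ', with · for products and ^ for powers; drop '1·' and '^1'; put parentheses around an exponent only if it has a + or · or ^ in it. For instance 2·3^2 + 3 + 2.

[0] 3 ≡ 2 + 1 (base 2). Lift 3: 4. −1: 3.
[1] 3 ≡ 3 (base 3). Lift 4: 4. −1: 3.

3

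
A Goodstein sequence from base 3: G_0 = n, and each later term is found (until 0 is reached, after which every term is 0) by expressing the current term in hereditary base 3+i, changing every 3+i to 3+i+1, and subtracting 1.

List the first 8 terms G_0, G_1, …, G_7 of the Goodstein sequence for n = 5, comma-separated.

[0] 5 ≡ 3 + 2 (base 3). Lift 4: 6. −1: 5.
[1] 5 ≡ 4 + 1 (base 4). Lift 5: 6. −1: 5.
[2] 5 ≡ 5 (base 5). Lift 6: 6. −1: 5.
[3] 5 ≡ 5 (base 6). Lift 7: 5. −1: 4.
[4] 4 ≡ 4 (base 7). Lift 8: 4. −1: 3.
[5] 3 ≡ 3 (base 8). Lift 9: 3. −1: 2.
[6] 2 ≡ 2 (base 9). Lift 10: 2. −1: 1.

5, 5, 5, 5, 4, 3, 2, 1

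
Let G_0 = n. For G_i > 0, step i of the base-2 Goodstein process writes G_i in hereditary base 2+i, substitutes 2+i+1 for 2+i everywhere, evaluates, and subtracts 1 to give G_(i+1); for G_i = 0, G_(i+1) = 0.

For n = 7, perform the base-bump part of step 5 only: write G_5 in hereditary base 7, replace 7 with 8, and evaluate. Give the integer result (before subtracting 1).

16777216

7 —HB2→ 2^2 + 2 + 1 —bump→ 3^3 + 3 + 1 = 31 —(−1)→ 30
30 —HB3→ 3^3 + 3 —bump→ 4^4 + 4 = 260 —(−1)→ 259
259 —HB4→ 4^4 + 3 —bump→ 5^5 + 3 = 3128 —(−1)→ 3127
3127 —HB5→ 5^5 + 2 —bump→ 6^6 + 2 = 46658 —(−1)→ 46657
46657 —HB6→ 6^6 + 1 —bump→ 7^7 + 1 = 823544 —(−1)→ 823543
823543 —HB7→ 7^7 —bump→ 8^8 = 16777216 —(−1)→ 16777215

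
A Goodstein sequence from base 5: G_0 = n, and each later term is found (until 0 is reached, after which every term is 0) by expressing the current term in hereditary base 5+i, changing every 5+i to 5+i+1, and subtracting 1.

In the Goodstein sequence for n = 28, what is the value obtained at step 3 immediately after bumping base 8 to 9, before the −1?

81

28 —HB5→ 5^2 + 3 —bump→ 6^2 + 3 = 39 —(−1)→ 38
38 —HB6→ 6^2 + 2 —bump→ 7^2 + 2 = 51 —(−1)→ 50
50 —HB7→ 7^2 + 1 —bump→ 8^2 + 1 = 65 —(−1)→ 64
64 —HB8→ 8^2 —bump→ 9^2 = 81 —(−1)→ 80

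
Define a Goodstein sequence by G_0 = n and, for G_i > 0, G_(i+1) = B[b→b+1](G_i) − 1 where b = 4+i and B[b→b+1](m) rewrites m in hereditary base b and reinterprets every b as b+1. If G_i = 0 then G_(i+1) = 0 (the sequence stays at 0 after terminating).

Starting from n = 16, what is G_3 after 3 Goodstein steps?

16 —HB4→ 4^2 —bump→ 5^2 = 25 —(−1)→ 24
24 —HB5→ 4·5 + 4 —bump→ 4·6 + 4 = 28 —(−1)→ 27
27 —HB6→ 4·6 + 3 —bump→ 4·7 + 3 = 31 —(−1)→ 30

30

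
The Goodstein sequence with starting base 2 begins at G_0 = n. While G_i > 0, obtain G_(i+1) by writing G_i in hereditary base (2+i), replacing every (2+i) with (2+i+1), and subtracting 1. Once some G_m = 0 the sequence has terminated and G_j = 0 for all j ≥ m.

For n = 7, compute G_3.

3127

7 —HB2→ 2^2 + 2 + 1 —bump→ 3^3 + 3 + 1 = 31 —(−1)→ 30
30 —HB3→ 3^3 + 3 —bump→ 4^4 + 4 = 260 —(−1)→ 259
259 —HB4→ 4^4 + 3 —bump→ 5^5 + 3 = 3128 —(−1)→ 3127
3127 —HB5→ 5^5 + 2 —bump→ 6^6 + 2 = 46658 —(−1)→ 46657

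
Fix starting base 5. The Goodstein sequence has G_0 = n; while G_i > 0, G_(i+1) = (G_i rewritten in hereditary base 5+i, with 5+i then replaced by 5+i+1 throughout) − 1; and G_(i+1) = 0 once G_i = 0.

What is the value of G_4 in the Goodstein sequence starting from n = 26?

58

(0) 26|_5 = 5^2 + 1 ↦ 6^2 + 1|_6 = 37 ⇒ 36
(1) 36|_6 = 6^2 ↦ 7^2|_7 = 49 ⇒ 48
(2) 48|_7 = 6·7 + 6 ↦ 6·8 + 6|_8 = 54 ⇒ 53
(3) 53|_8 = 6·8 + 5 ↦ 6·9 + 5|_9 = 59 ⇒ 58
(4) 58|_9 = 6·9 + 4 ↦ 6·10 + 4|_10 = 64 ⇒ 63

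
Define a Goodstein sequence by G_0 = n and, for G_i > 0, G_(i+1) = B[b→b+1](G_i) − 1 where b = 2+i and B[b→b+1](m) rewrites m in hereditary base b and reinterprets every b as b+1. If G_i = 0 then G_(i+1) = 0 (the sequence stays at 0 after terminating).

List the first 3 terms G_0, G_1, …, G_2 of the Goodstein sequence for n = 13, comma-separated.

step 0: 13 = 2^(2 + 1) + 2^2 + 1; sub 3 for 2: 3^(3 + 1) + 3^3 + 1; = 109; G_1 = 109−1 = 108
step 1: 108 = 3^(3 + 1) + 3^3; sub 4 for 3: 4^(4 + 1) + 4^4; = 1280; G_2 = 1280−1 = 1279

13, 108, 1279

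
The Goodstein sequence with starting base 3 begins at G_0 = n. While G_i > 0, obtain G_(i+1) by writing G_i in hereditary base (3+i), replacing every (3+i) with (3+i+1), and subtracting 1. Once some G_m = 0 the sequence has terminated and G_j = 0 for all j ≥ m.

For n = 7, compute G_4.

G_0=7  [base 3] 2·3 + 1  →[3↦4]→  2·4 + 1 = 9  −1 ⇒ G_1=8
G_1=8  [base 4] 2·4  →[4↦5]→  2·5 = 10  −1 ⇒ G_2=9
G_2=9  [base 5] 5 + 4  →[5↦6]→  6 + 4 = 10  −1 ⇒ G_3=9
G_3=9  [base 6] 6 + 3  →[6↦7]→  7 + 3 = 10  −1 ⇒ G_4=9
G_4=9  [base 7] 7 + 2  →[7↦8]→  8 + 2 = 10  −1 ⇒ G_5=9

9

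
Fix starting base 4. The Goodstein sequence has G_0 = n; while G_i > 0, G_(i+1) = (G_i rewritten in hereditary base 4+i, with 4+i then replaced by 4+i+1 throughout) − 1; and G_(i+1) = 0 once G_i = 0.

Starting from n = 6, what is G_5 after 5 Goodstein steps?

i=0: 6 = 4 + 2 (b=4); 4→5: 5 + 2 = 7; 7−1 = 6
i=1: 6 = 5 + 1 (b=5); 5→6: 6 + 1 = 7; 7−1 = 6
i=2: 6 = 6 (b=6); 6→7: 7 = 7; 7−1 = 6
i=3: 6 = 6 (b=7); 7→8: 6 = 6; 6−1 = 5
i=4: 5 = 5 (b=8); 8→9: 5 = 5; 5−1 = 4
i=5: 4 = 4 (b=9); 9→10: 4 = 4; 4−1 = 3

4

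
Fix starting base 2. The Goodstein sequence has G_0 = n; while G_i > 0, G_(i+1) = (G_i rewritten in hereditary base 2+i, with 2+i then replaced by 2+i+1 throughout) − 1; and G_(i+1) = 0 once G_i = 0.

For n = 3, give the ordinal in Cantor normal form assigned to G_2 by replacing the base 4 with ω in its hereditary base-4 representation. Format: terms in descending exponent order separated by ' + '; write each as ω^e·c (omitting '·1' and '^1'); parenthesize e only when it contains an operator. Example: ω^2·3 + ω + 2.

G_0 = 3. HB_2(3) = 2 + 1. Bump = 4. G_1 = 3.
G_1 = 3. HB_3(3) = 3. Bump = 4. G_2 = 3.
G_2 = 3. HB_4(3) = 3. Bump = 3. G_3 = 2.

3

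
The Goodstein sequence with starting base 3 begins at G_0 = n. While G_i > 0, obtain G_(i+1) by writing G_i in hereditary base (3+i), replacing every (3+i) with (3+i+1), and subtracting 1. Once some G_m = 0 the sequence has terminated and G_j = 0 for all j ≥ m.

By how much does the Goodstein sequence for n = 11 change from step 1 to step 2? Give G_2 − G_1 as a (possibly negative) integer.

8

[0] 11 ≡ 3^2 + 2 (base 3). Lift 4: 18. −1: 17.
[1] 17 ≡ 4^2 + 1 (base 4). Lift 5: 26. −1: 25.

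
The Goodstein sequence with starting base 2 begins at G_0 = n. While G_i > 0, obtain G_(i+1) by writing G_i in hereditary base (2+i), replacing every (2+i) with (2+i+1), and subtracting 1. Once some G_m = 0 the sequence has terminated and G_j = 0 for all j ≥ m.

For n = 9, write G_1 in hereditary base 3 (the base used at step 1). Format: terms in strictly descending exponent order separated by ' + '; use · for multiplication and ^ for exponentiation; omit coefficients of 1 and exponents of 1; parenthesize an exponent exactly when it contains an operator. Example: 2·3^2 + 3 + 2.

3^(3 + 1)

G_0 = 9. HB_2(9) = 2^(2 + 1) + 1. Bump = 82. G_1 = 81.
G_1 = 81. HB_3(81) = 3^(3 + 1). Bump = 1024. G_2 = 1023.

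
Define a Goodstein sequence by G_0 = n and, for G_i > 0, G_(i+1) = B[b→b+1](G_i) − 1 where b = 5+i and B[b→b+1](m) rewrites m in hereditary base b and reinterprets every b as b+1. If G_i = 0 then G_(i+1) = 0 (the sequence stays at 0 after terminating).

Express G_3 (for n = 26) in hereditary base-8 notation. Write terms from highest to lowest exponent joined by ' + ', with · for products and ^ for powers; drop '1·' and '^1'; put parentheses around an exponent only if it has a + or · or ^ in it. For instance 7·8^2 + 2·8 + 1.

6·8 + 5

i=0: 26 = 5^2 + 1 (b=5); 5→6: 6^2 + 1 = 37; 37−1 = 36
i=1: 36 = 6^2 (b=6); 6→7: 7^2 = 49; 49−1 = 48
i=2: 48 = 6·7 + 6 (b=7); 7→8: 6·8 + 6 = 54; 54−1 = 53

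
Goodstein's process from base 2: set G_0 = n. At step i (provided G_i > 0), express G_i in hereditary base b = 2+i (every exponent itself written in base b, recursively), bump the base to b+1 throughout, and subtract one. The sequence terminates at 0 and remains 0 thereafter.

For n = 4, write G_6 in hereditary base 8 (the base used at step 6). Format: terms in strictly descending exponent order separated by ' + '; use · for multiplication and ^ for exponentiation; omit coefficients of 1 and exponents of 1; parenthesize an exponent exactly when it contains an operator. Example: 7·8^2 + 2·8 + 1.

2·8^2 + 8 + 3

i=0: 4 = 2^2 (b=2); 2→3: 3^3 = 27; 27−1 = 26
i=1: 26 = 2·3^2 + 2·3 + 2 (b=3); 3→4: 2·4^2 + 2·4 + 2 = 42; 42−1 = 41
i=2: 41 = 2·4^2 + 2·4 + 1 (b=4); 4→5: 2·5^2 + 2·5 + 1 = 61; 61−1 = 60
i=3: 60 = 2·5^2 + 2·5 (b=5); 5→6: 2·6^2 + 2·6 = 84; 84−1 = 83
i=4: 83 = 2·6^2 + 6 + 5 (b=6); 6→7: 2·7^2 + 7 + 5 = 110; 110−1 = 109
i=5: 109 = 2·7^2 + 7 + 4 (b=7); 7→8: 2·8^2 + 8 + 4 = 140; 140−1 = 139
i=6: 139 = 2·8^2 + 8 + 3 (b=8); 8→9: 2·9^2 + 9 + 3 = 174; 174−1 = 173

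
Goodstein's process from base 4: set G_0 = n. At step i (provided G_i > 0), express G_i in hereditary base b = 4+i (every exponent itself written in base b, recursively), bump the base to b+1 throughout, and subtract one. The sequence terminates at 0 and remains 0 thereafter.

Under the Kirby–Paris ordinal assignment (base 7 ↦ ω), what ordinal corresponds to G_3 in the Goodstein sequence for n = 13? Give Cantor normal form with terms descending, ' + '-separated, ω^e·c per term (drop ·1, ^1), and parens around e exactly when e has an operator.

ω·2 + 4

[0] 13 ≡ 3·4 + 1 (base 4). Lift 5: 16. −1: 15.
[1] 15 ≡ 3·5 (base 5). Lift 6: 18. −1: 17.
[2] 17 ≡ 2·6 + 5 (base 6). Lift 7: 19. −1: 18.
[3] 18 ≡ 2·7 + 4 (base 7). Lift 8: 20. −1: 19.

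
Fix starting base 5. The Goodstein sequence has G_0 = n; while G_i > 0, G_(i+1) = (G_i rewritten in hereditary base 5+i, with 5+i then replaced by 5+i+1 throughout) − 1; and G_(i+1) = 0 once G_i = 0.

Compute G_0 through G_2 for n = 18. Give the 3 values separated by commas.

i=0: 18 = 3·5 + 3 (b=5); 5→6: 3·6 + 3 = 21; 21−1 = 20
i=1: 20 = 3·6 + 2 (b=6); 6→7: 3·7 + 2 = 23; 23−1 = 22

18, 20, 22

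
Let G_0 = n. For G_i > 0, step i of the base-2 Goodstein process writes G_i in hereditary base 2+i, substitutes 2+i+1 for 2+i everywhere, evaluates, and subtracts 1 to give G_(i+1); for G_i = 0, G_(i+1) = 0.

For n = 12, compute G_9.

G_0=12  [base 2] 2^(2 + 1) + 2^2  →[2↦3]→  3^(3 + 1) + 3^3 = 108  −1 ⇒ G_1=107
G_1=107  [base 3] 3^(3 + 1) + 2·3^2 + 2·3 + 2  →[3↦4]→  4^(4 + 1) + 2·4^2 + 2·4 + 2 = 1066  −1 ⇒ G_2=1065
G_2=1065  [base 4] 4^(4 + 1) + 2·4^2 + 2·4 + 1  →[4↦5]→  5^(5 + 1) + 2·5^2 + 2·5 + 1 = 15686  −1 ⇒ G_3=15685
G_3=15685  [base 5] 5^(5 + 1) + 2·5^2 + 2·5  →[5↦6]→  6^(6 + 1) + 2·6^2 + 2·6 = 280020  −1 ⇒ G_4=280019
G_4=280019  [base 6] 6^(6 + 1) + 2·6^2 + 6 + 5  →[6↦7]→  7^(7 + 1) + 2·7^2 + 7 + 5 = 5764911  −1 ⇒ G_5=5764910
G_5=5764910  [base 7] 7^(7 + 1) + 2·7^2 + 7 + 4  →[7↦8]→  8^(8 + 1) + 2·8^2 + 8 + 4 = 134217868  −1 ⇒ G_6=134217867
G_6=134217867  [base 8] 8^(8 + 1) + 2·8^2 + 8 + 3  →[8↦9]→  9^(9 + 1) + 2·9^2 + 9 + 3 = 3486784575  −1 ⇒ G_7=3486784574
G_7=3486784574  [base 9] 9^(9 + 1) + 2·9^2 + 9 + 2  →[9↦10]→  10^(10 + 1) + 2·10^2 + 10 + 2 = 100000000212  −1 ⇒ G_8=100000000211
G_8=100000000211  [base 10] 10^(10 + 1) + 2·10^2 + 10 + 1  →[10↦11]→  11^(11 + 1) + 2·11^2 + 11 + 1 = 3138428376975  −1 ⇒ G_9=3138428376974

3138428376974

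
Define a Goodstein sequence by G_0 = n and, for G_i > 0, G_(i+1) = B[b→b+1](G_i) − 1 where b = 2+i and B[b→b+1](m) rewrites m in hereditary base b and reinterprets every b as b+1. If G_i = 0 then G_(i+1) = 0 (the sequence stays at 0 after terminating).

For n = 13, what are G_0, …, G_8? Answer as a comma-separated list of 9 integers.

13, 108, 1279, 16092, 280711, 5765998, 134219479, 3486786855, 100000003325

13 —HB2→ 2^(2 + 1) + 2^2 + 1 —bump→ 3^(3 + 1) + 3^3 + 1 = 109 —(−1)→ 108
108 —HB3→ 3^(3 + 1) + 3^3 —bump→ 4^(4 + 1) + 4^4 = 1280 —(−1)→ 1279
1279 —HB4→ 4^(4 + 1) + 3·4^3 + 3·4^2 + 3·4 + 3 —bump→ 5^(5 + 1) + 3·5^3 + 3·5^2 + 3·5 + 3 = 16093 —(−1)→ 16092
16092 —HB5→ 5^(5 + 1) + 3·5^3 + 3·5^2 + 3·5 + 2 —bump→ 6^(6 + 1) + 3·6^3 + 3·6^2 + 3·6 + 2 = 280712 —(−1)→ 280711
280711 —HB6→ 6^(6 + 1) + 3·6^3 + 3·6^2 + 3·6 + 1 —bump→ 7^(7 + 1) + 3·7^3 + 3·7^2 + 3·7 + 1 = 5765999 —(−1)→ 5765998
5765998 —HB7→ 7^(7 + 1) + 3·7^3 + 3·7^2 + 3·7 —bump→ 8^(8 + 1) + 3·8^3 + 3·8^2 + 3·8 = 134219480 —(−1)→ 134219479
134219479 —HB8→ 8^(8 + 1) + 3·8^3 + 3·8^2 + 2·8 + 7 —bump→ 9^(9 + 1) + 3·9^3 + 3·9^2 + 2·9 + 7 = 3486786856 —(−1)→ 3486786855
3486786855 —HB9→ 9^(9 + 1) + 3·9^3 + 3·9^2 + 2·9 + 6 —bump→ 10^(10 + 1) + 3·10^3 + 3·10^2 + 2·10 + 6 = 100000003326 —(−1)→ 100000003325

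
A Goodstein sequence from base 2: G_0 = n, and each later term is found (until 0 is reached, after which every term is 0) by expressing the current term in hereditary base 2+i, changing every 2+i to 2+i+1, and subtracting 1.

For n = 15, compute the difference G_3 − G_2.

17469

[0] 15 ≡ 2^(2 + 1) + 2^2 + 2 + 1 (base 2). Lift 3: 112. −1: 111.
[1] 111 ≡ 3^(3 + 1) + 3^3 + 3 (base 3). Lift 4: 1284. −1: 1283.
[2] 1283 ≡ 4^(4 + 1) + 4^4 + 3 (base 4). Lift 5: 18753. −1: 18752.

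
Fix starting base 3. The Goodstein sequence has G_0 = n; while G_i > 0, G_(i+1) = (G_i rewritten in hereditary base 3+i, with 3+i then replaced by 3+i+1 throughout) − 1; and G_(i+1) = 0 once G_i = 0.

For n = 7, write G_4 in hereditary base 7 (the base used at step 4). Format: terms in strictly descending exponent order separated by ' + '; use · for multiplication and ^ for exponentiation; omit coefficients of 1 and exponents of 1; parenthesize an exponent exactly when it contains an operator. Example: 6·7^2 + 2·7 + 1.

7 —HB3→ 2·3 + 1 —bump→ 2·4 + 1 = 9 —(−1)→ 8
8 —HB4→ 2·4 —bump→ 2·5 = 10 —(−1)→ 9
9 —HB5→ 5 + 4 —bump→ 6 + 4 = 10 —(−1)→ 9
9 —HB6→ 6 + 3 —bump→ 7 + 3 = 10 —(−1)→ 9

7 + 2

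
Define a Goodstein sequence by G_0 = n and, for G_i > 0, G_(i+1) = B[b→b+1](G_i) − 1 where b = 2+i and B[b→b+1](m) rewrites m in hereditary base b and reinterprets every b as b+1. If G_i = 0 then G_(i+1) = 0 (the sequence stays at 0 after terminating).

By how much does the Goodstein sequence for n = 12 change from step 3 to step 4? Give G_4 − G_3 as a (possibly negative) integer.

264334

G_0 = 12. HB_2(12) = 2^(2 + 1) + 2^2. Bump = 108. G_1 = 107.
G_1 = 107. HB_3(107) = 3^(3 + 1) + 2·3^2 + 2·3 + 2. Bump = 1066. G_2 = 1065.
G_2 = 1065. HB_4(1065) = 4^(4 + 1) + 2·4^2 + 2·4 + 1. Bump = 15686. G_3 = 15685.
G_3 = 15685. HB_5(15685) = 5^(5 + 1) + 2·5^2 + 2·5. Bump = 280020. G_4 = 280019.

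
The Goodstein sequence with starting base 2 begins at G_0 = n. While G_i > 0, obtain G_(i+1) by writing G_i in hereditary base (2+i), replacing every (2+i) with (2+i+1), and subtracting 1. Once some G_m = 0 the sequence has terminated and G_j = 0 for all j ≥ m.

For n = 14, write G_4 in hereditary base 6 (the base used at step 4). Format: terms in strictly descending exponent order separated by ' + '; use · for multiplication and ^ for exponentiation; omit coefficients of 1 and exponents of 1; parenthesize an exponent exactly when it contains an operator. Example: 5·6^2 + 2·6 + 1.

6^(6 + 1) + 5·6^5 + 5·6^4 + 5·6^3 + 5·6^2 + 5·6 + 5

base 2: 14 = 2^(2 + 1) + 2^2 + 2; at 3: 3^(3 + 1) + 3^3 + 3 = 111; next = 110
base 3: 110 = 3^(3 + 1) + 3^3 + 2; at 4: 4^(4 + 1) + 4^4 + 2 = 1282; next = 1281
base 4: 1281 = 4^(4 + 1) + 4^4 + 1; at 5: 5^(5 + 1) + 5^5 + 1 = 18751; next = 18750
base 5: 18750 = 5^(5 + 1) + 5^5; at 6: 6^(6 + 1) + 6^6 = 326592; next = 326591
base 6: 326591 = 6^(6 + 1) + 5·6^5 + 5·6^4 + 5·6^3 + 5·6^2 + 5·6 + 5; at 7: 7^(7 + 1) + 5·7^5 + 5·7^4 + 5·7^3 + 5·7^2 + 5·7 + 5 = 5862841; next = 5862840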